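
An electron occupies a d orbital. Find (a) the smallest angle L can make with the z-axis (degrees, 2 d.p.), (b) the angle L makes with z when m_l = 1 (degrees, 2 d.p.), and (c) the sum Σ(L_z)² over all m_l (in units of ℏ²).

θ_min ≈ 35.26°; θ(m_l=1) ≈ 65.91°; Σ(L_z)² = 10 ℏ²

A d state has l = 2.
cos θ_min = 2/√6, so θ_min ≈ 35.26°.
For m_l = 1: cos θ = 1/√6, θ ≈ 65.91°.
Σ m_l² = 10, so Σ(L_z)² = 10 ℏ².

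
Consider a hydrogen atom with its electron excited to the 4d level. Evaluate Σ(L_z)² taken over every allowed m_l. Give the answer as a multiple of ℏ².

The 4d level has l = 2.
The allowed m_l values are -2, -1, 0, 1, 2.
Summing m² from −2 to 2: Σ m_l² = 10.

Σ(L_z)² = 10 ℏ²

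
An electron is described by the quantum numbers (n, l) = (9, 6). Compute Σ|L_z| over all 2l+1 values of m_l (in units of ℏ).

Σ|L_z| = 42 ℏ

m_l ∈ {-6, -5, -4, -3, -2, -1, 0, 1, 2, 3, 4, 5, 6}.
Σ|m_l| = 2·6(6+1)/2 = 42.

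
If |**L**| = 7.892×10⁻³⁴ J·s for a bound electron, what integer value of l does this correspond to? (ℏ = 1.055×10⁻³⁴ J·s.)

In units of ℏ, |L| ≈ 7.481.
Set l(l+1) = 55.96; the integer solution is l = 7.

l = 7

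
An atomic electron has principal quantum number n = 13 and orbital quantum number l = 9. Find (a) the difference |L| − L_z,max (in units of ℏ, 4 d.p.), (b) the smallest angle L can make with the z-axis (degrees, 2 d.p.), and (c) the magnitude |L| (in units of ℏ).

|L|−L_z,max ≈ 0.4868ℏ; θ_min ≈ 18.43°; |L| = 3√10 ℏ ≈ 9.487ℏ

|L| − L_z,max = (3√10 − 9)ℏ ≈ 0.4868ℏ.
cos θ_min = 9/√90, so θ_min ≈ 18.43°.
|L| = ℏ√(9·10) = 3√10 ℏ ≈ 9.487ℏ.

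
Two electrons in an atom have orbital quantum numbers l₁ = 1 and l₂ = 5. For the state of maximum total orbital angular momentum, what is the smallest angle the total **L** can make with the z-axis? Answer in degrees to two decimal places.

θ_min ≈ 22.21°

The total orbital quantum number L ranges from |l₁ − l₂| to l₁ + l₂ in integer steps.
Allowed values: L = 4, 5, 6.
The maximum is L = 6, with |L_tot| = ℏ√(6·7) = √42 ℏ.
The minimum angle with z is arccos(6/√42) ≈ 22.21°.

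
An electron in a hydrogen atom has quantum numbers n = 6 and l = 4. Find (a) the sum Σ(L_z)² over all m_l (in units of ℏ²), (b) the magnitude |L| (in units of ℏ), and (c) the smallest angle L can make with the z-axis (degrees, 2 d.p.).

Σ(L_z)² = 60 ℏ²; |L| = 2√5 ℏ ≈ 4.472ℏ; θ_min ≈ 26.57°

Σ m_l² = 60, so Σ(L_z)² = 60 ℏ².
|L| = ℏ√(4·5) = 2√5 ℏ ≈ 4.472ℏ.
cos θ_min = 4/√20, so θ_min ≈ 26.57°.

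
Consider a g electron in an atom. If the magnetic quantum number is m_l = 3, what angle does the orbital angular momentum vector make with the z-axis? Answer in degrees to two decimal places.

θ ≈ 47.87°

A g state has l = 4.
|L| = ℏ√(l(l+1)) = 2√5 ℏ.
L_z = m_l ℏ = 3ℏ.
cos θ = L_z/|L| = 3/√20, so θ ≈ 47.87°.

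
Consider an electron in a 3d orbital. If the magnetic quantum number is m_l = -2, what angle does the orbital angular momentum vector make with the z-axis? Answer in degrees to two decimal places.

θ ≈ 144.74°

3d means n = 3, l = 2.
|L|² = l(l+1)ℏ² = 6ℏ², so |L| = √6 ℏ.
L_z = m_l ℏ = −2ℏ.
cos θ = L_z/|L| = -2/√6, so θ ≈ 144.74°.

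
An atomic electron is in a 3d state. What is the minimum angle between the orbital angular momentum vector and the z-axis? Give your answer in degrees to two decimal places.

θ_min ≈ 35.26°

For 3d, l = 2.
|L|² = l(l+1)ℏ² = 6ℏ², so |L| = √6 ℏ.
The smallest angle corresponds to the largest L_z, i.e. m_l = l = 2, giving L_z = 2ℏ.
cos θ_min = 2/√6, so θ_min ≈ 35.26°.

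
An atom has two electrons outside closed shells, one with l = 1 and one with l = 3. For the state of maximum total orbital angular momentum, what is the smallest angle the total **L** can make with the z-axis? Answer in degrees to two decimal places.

L runs from |1 − 3| = 2 to 1 + 3 = 4.
L ∈ {2, 3, 4}.
The maximum is L = 4, with |L_tot| = ℏ√(4·5) = 2√5 ℏ.
The minimum angle with z is arccos(4/√20) ≈ 26.57°.

θ_min ≈ 26.57°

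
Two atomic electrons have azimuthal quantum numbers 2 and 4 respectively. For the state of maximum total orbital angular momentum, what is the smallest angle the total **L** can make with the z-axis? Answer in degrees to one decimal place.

By the triangle rule, |l₁ − l₂| ≤ L ≤ l₁ + l₂.
So L can be 2, 3, 4, 5, 6.
The maximum is L = 6, with |L_tot| = ℏ√(6·7) = √42 ℏ.
The minimum angle with z is arccos(6/√42) ≈ 22.2°.

θ_min ≈ 22.2°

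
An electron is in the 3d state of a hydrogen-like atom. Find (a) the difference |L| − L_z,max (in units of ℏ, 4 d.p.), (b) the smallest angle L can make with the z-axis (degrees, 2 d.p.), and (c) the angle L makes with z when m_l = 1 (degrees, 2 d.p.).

For 3d, l = 2.
|L| − L_z,max = (√6 − 2)ℏ ≈ 0.4495ℏ.
cos θ_min = 2/√6, so θ_min ≈ 35.26°.
For m_l = 1: cos θ = 1/√6, θ ≈ 65.91°.

|L|−L_z,max ≈ 0.4495ℏ; θ_min ≈ 35.26°; θ(m_l=1) ≈ 65.91°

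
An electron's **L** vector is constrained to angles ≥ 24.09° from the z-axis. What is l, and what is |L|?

cos²θ_min = l/(l+1) = 0.8334.
Solving: l = 5.
Then |L| = ℏ√(5·6) = √30 ℏ.

l = 5, |L| = √30 ℏ ≈ 5.477ℏ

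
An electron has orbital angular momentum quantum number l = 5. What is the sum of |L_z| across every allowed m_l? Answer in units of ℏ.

m_l ∈ {-5, -4, -3, -2, -1, 0, 1, 2, 3, 4, 5}.
Σ|m_l| = 2(1+2+…+5) = 30.

Σ|L_z| = 30 ℏ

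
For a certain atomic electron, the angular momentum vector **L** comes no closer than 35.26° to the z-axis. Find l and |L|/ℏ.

l = 2, |L| = √6 ℏ ≈ 2.449ℏ

At minimum angle, m_l = l, so cos θ = l/√(l(l+1)); cos²θ = l/(l+1) = 0.6667.
Solving: l = 2.
Then |L| = ℏ√(2·3) = √6 ℏ.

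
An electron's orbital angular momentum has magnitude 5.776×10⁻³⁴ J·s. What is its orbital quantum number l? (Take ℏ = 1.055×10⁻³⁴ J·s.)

l = 5

Dividing by ℏ: |L|/ℏ ≈ 5.475.
l(l+1) ≈ 5.475² ≈ 29.97, so l = 5.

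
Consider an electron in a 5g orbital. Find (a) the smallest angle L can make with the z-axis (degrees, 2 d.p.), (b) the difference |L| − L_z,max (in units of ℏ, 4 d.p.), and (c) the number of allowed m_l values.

θ_min ≈ 26.57°; |L|−L_z,max ≈ 0.4721ℏ; 9 values

The 5g subshell has l = 4.
cos θ_min = 4/√20, so θ_min ≈ 26.57°.
|L| − L_z,max = (2√5 − 4)ℏ ≈ 0.4721ℏ.
There are 2l+1 = 9 values of m_l.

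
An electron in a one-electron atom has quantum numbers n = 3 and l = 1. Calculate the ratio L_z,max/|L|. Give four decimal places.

L_z,max/|L| = 0.7071

|L| = √2 ℏ ≈ 1.4142ℏ, while L_z,max = lℏ = 1ℏ.
L_z,max/|L| = 1/√2 = 0.7071.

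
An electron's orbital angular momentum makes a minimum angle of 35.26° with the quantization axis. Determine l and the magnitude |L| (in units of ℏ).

l = 2, |L| = √6 ℏ ≈ 2.449ℏ

At minimum angle, m_l = l, so cos θ = l/√(l(l+1)); cos²θ = l/(l+1) = 0.6667.
l = cos²θ/sin²θ ≈ 2.
Then |L| = ℏ√(2·3) = √6 ℏ.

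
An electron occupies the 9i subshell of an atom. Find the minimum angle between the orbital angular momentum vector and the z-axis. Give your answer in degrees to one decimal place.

9i means n = 9, l = 6.
|L| = ℏ√(l(l+1)) = √42 ℏ.
The smallest angle corresponds to the largest L_z, i.e. m_l = l = 6, giving L_z = 6ℏ.
cos θ_min = 6/√42, so θ_min ≈ 22.2°.

θ_min ≈ 22.2°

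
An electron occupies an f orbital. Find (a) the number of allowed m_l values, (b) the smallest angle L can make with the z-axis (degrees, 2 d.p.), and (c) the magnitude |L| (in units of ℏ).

7 values; θ_min ≈ 30.00°; |L| = 2√3 ℏ ≈ 3.464ℏ

The letter f corresponds to l = 3.
There are 2l+1 = 7 values of m_l.
cos θ_min = 3/√12, so θ_min ≈ 30.00°.
|L| = ℏ√(3·4) = 2√3 ℏ ≈ 3.464ℏ.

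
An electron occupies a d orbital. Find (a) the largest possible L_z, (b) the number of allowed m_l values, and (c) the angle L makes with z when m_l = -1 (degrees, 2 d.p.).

L_z,max = 2ℏ; 5 values; θ(m_l=-1) ≈ 114.09°

For a d orbital, l = 2.
L_z,max = lℏ = 2ℏ.
There are 2l+1 = 5 values of m_l.
For m_l = -1: cos θ = -1/√6, θ ≈ 114.09°.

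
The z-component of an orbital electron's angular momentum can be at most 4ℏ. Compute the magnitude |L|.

|L| = 2√5 ℏ ≈ 4.472ℏ

The maximum L_z equals lℏ, giving l = 4.
Then |L| = ℏ√(4·5) = 2√5 ℏ.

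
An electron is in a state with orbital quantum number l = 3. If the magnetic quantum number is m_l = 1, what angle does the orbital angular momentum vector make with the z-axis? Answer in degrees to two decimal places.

|L|² = l(l+1)ℏ² = 12ℏ², so |L| = 2√3 ℏ.
L_z = m_l ℏ = 1ℏ.
cos θ = L_z/|L| = 1/√12, so θ ≈ 73.22°.

θ ≈ 73.22°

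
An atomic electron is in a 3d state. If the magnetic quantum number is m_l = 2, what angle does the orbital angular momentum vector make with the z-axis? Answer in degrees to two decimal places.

3d means n = 3, l = 2.
|L|² = l(l+1)ℏ² = 6ℏ², so |L| = √6 ℏ.
L_z = m_l ℏ = 2ℏ.
cos θ = L_z/|L| = 2/√6, so θ ≈ 35.26°.

θ ≈ 35.26°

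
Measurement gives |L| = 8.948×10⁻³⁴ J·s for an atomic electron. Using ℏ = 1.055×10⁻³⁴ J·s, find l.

In units of ℏ, |L| ≈ 8.482.
l(l+1) ≈ 8.482² ≈ 71.94, so l = 8.

l = 8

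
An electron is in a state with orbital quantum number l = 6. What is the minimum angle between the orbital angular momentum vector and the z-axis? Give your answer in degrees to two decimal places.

θ_min ≈ 22.21°

|L|² = l(l+1)ℏ² = 42ℏ², so |L| = √42 ℏ.
The smallest angle corresponds to the largest L_z, i.e. m_l = l = 6, giving L_z = 6ℏ.
cos θ_min = 6/√42, so θ_min ≈ 22.21°.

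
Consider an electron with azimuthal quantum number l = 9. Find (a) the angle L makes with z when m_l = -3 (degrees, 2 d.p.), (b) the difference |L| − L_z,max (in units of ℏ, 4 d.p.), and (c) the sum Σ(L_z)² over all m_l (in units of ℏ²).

θ(m_l=-3) ≈ 108.43°; |L|−L_z,max ≈ 0.4868ℏ; Σ(L_z)² = 570 ℏ²

For m_l = -3: cos θ = -3/√90, θ ≈ 108.43°.
|L| − L_z,max = (3√10 − 9)ℏ ≈ 0.4868ℏ.
Σ m_l² = 570, so Σ(L_z)² = 570 ℏ².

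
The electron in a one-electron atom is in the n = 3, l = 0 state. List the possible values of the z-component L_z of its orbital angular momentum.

L_z = m_l ℏ with m_l ranging from −l to +l in integer steps.
For l = 0: m_l ∈ {0}.

L_z ∈ {0}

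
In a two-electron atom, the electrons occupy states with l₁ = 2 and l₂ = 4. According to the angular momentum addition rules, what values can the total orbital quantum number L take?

L = 2, 3, 4, 5, 6

The total orbital quantum number L ranges from |l₁ − l₂| to l₁ + l₂ in integer steps.
So L can be 2, 3, 4, 5, 6.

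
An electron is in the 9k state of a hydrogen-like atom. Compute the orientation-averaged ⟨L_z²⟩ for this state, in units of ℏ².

The 9k subshell has l = 7.
The allowed m_l values are -7, -6, -5, -4, -3, -2, -1, 0, 1, 2, 3, 4, 5, 6, 7.
⟨L_z²⟩ = ℏ²·l(l+1)/3 = 18.67ℏ².

⟨L_z²⟩ = 18.67 ℏ²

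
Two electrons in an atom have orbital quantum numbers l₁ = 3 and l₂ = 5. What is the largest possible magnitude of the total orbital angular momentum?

Angular momentum addition gives L = |l₁ − l₂|, …, l₁ + l₂.
Allowed values: L = 2, 3, 4, 5, 6, 7, 8.
The largest magnitude corresponds to L = 8: |L_tot| = ℏ√(8·9) = 6√2 ℏ.

|L_tot|_max = 6√2 ℏ ≈ 8.485ℏ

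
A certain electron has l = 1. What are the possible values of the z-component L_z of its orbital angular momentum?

L_z ∈ {−ℏ, 0, ℏ}

L_z = m_l ℏ with m_l ranging from −l to +l in integer steps.
For l = 1: m_l ∈ {-1, 0, 1}.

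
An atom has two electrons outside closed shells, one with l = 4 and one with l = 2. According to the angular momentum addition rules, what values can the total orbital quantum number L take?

L = 2, 3, 4, 5, 6

Angular momentum addition gives L = |l₁ − l₂|, …, l₁ + l₂.
L ∈ {2, 3, 4, 5, 6}.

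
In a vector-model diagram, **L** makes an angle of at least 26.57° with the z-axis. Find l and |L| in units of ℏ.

l = 4, |L| = 2√5 ℏ ≈ 4.472ℏ

cos θ_min = l/√(l(l+1)) = √(l/(l+1)), so l/(l+1) = cos²(26.57°) = 0.7999.
Thus l = 0.7999/(1 − 0.7999) ≈ 4.
Then |L| = ℏ√(4·5) = 2√5 ℏ.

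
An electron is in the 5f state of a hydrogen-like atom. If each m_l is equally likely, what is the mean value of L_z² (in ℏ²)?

For 5f, l = 3.
m_l runs from −3 to 3, i.e. {-3, -2, -1, 0, 1, 2, 3}.
⟨L_z²⟩ = ℏ²·(Σ m_l²)/(2l+1) = ℏ²·28/7 = 4ℏ².

⟨L_z²⟩ = 4 ℏ²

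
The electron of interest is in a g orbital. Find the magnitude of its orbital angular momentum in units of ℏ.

For a g orbital, l = 4.
|L| = ℏ√(l(l+1)) = ℏ√(4·5) = 2√5 ℏ

|L| = 2√5 ℏ ≈ 4.472ℏ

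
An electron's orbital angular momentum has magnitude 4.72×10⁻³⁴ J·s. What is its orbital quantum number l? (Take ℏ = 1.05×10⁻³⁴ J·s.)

In units of ℏ, |L| ≈ 4.495.
Set l(l+1) = 20.21; the integer solution is l = 4.

l = 4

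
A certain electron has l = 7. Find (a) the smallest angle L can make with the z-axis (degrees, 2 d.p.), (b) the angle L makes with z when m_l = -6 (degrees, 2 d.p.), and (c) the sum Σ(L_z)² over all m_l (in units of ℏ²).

cos θ_min = 7/√56, so θ_min ≈ 20.70°.
For m_l = -6: cos θ = -6/√56, θ ≈ 143.30°.
Σ m_l² = 280, so Σ(L_z)² = 280 ℏ².

θ_min ≈ 20.70°; θ(m_l=-6) ≈ 143.30°; Σ(L_z)² = 280 ℏ²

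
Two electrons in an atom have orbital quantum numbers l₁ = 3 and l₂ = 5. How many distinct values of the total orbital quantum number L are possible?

Angular momentum addition gives L = |l₁ − l₂|, …, l₁ + l₂.
L ∈ {2, 3, 4, 5, 6, 7, 8}.
That is 7 values.

7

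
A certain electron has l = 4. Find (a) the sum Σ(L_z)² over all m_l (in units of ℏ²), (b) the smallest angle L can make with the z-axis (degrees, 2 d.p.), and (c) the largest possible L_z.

Σ m_l² = 60, so Σ(L_z)² = 60 ℏ².
cos θ_min = 4/√20, so θ_min ≈ 26.57°.
L_z,max = lℏ = 4ℏ.

Σ(L_z)² = 60 ℏ²; θ_min ≈ 26.57°; L_z,max = 4ℏ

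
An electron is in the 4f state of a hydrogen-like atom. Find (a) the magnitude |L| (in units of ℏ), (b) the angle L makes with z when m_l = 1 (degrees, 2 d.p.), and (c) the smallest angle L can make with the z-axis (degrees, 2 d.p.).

|L| = 2√3 ℏ ≈ 3.464ℏ; θ(m_l=1) ≈ 73.22°; θ_min ≈ 30.00°

The 4f subshell has l = 3.
|L| = ℏ√(3·4) = 2√3 ℏ ≈ 3.464ℏ.
For m_l = 1: cos θ = 1/√12, θ ≈ 73.22°.
cos θ_min = 3/√12, so θ_min ≈ 30.00°.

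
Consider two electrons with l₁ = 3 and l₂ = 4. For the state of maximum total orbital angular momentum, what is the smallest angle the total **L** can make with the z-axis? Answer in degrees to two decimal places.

L runs from |3 − 4| = 1 to 3 + 4 = 7.
Allowed values: L = 1, 2, 3, 4, 5, 6, 7.
The maximum is L = 7, with |L_tot| = ℏ√(7·8) = 2√14 ℏ.
The minimum angle with z is arccos(7/√56) ≈ 20.70°.

θ_min ≈ 20.70°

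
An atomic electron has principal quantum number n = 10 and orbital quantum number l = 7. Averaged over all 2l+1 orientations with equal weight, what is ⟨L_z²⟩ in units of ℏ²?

⟨L_z²⟩ = 18.67 ℏ²

m_l runs from −7 to 7, i.e. {-7, -6, -5, -4, -3, -2, -1, 0, 1, 2, 3, 4, 5, 6, 7}.
⟨L_z²⟩ = ℏ²·(Σ m_l²)/(2l+1) = ℏ²·280/15 = 18.67ℏ².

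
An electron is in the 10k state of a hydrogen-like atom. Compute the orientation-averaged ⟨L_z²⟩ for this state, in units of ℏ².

⟨L_z²⟩ = 18.67 ℏ²

The 10k subshell has l = 7.
m_l runs from −7 to 7, i.e. {-7, -6, -5, -4, -3, -2, -1, 0, 1, 2, 3, 4, 5, 6, 7}.
⟨L_z²⟩ = ℏ²·(Σ m_l²)/(2l+1) = ℏ²·280/15 = 18.67ℏ².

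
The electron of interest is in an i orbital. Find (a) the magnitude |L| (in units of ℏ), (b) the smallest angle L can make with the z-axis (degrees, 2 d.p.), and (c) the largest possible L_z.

|L| = √42 ℏ ≈ 6.481ℏ; θ_min ≈ 22.21°; L_z,max = 6ℏ

An i state has l = 6.
|L| = ℏ√(6·7) = √42 ℏ ≈ 6.481ℏ.
cos θ_min = 6/√42, so θ_min ≈ 22.21°.
L_z,max = lℏ = 6ℏ.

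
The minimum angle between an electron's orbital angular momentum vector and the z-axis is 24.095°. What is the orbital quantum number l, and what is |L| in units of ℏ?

cos θ_min = l/√(l(l+1)) = √(l/(l+1)), so l/(l+1) = cos²(24.095°) = 0.8333.
Solving: l = 5.
Then |L| = ℏ√(5·6) = √30 ℏ.

l = 5, |L| = √30 ℏ ≈ 5.477ℏ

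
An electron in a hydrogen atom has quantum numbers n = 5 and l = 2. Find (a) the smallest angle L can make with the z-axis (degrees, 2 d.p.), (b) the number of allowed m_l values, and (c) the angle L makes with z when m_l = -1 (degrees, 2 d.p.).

cos θ_min = 2/√6, so θ_min ≈ 35.26°.
There are 2l+1 = 5 values of m_l.
For m_l = -1: cos θ = -1/√6, θ ≈ 114.09°.

θ_min ≈ 35.26°; 5 values; θ(m_l=-1) ≈ 114.09°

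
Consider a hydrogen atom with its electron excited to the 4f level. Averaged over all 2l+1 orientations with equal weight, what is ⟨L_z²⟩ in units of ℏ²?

⟨L_z²⟩ = 4 ℏ²

The 4f level has l = 3.
The allowed m_l values are -3, -2, -1, 0, 1, 2, 3.
⟨L_z²⟩ = ℏ²·l(l+1)/3 = 4ℏ².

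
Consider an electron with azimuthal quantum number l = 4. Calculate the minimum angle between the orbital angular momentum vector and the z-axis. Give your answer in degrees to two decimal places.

θ_min ≈ 26.57°

|L|² = l(l+1)ℏ² = 20ℏ², so |L| = 2√5 ℏ.
The smallest angle corresponds to the largest L_z, i.e. m_l = l = 4, giving L_z = 4ℏ.
cos θ_min = 4/√20, so θ_min ≈ 26.57°.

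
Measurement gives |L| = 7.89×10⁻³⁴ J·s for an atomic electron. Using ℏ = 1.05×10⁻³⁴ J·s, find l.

In units of ℏ, |L| ≈ 7.514.
Set l(l+1) = 56.46; the integer solution is l = 7.

l = 7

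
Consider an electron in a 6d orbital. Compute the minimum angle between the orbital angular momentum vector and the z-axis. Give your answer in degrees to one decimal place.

For 6d, l = 2.
|L| = ℏ√(l(l+1)) = √6 ℏ.
The smallest angle corresponds to the largest L_z, i.e. m_l = l = 2, giving L_z = 2ℏ.
cos θ_min = 2/√6, so θ_min ≈ 35.3°.

θ_min ≈ 35.3°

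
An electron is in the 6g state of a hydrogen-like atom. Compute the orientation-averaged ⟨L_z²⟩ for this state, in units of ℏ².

The 6g subshell has l = 4.
m_l ∈ {-4, -3, -2, -1, 0, 1, 2, 3, 4}.
⟨L_z²⟩ = ℏ²·l(l+1)/3 = 6.667ℏ².

⟨L_z²⟩ = 6.667 ℏ²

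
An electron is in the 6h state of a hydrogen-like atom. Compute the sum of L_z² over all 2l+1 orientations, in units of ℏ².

6h means n = 6, l = 5.
m_l runs from −5 to 5, i.e. {-5, -4, -3, -2, -1, 0, 1, 2, 3, 4, 5}.
Σ m_l² = l(l+1)(2l+1)/3 = 5·6·11/3 = 110.

Σ(L_z)² = 110 ℏ²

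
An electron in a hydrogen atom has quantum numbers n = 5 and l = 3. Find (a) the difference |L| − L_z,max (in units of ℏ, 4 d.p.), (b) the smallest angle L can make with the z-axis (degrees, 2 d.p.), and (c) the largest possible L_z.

|L| − L_z,max = (2√3 − 3)ℏ ≈ 0.4641ℏ.
cos θ_min = 3/√12, so θ_min ≈ 30.00°.
L_z,max = lℏ = 3ℏ.

|L|−L_z,max ≈ 0.4641ℏ; θ_min ≈ 30.00°; L_z,max = 3ℏ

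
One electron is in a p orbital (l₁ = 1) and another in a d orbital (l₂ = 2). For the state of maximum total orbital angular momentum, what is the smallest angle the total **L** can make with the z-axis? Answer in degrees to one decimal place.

θ_min ≈ 30.0°

Angular momentum addition gives L = |l₁ − l₂|, …, l₁ + l₂.
So L can be 1, 2, 3.
The maximum is L = 3, with |L_tot| = ℏ√(3·4) = 2√3 ℏ.
The minimum angle with z is arccos(3/√12) ≈ 30.0°.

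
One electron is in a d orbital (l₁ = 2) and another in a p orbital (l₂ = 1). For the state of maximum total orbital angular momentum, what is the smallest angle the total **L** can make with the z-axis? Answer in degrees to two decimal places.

θ_min ≈ 30.00°

By the triangle rule, |l₁ − l₂| ≤ L ≤ l₁ + l₂.
So L can be 1, 2, 3.
The maximum is L = 3, with |L_tot| = ℏ√(3·4) = 2√3 ℏ.
The minimum angle with z is arccos(3/√12) ≈ 30.00°.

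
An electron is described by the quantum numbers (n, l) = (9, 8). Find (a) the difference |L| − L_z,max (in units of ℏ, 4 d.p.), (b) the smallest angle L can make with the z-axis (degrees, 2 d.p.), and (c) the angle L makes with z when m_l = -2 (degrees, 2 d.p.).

|L|−L_z,max ≈ 0.4853ℏ; θ_min ≈ 19.47°; θ(m_l=-2) ≈ 103.63°

|L| − L_z,max = (6√2 − 8)ℏ ≈ 0.4853ℏ.
cos θ_min = 8/√72, so θ_min ≈ 19.47°.
For m_l = -2: cos θ = -2/√72, θ ≈ 103.63°.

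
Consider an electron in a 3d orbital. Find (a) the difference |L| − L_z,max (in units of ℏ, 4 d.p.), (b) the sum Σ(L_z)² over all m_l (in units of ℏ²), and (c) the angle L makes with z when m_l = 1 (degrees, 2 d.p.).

For 3d, l = 2.
|L| − L_z,max = (√6 − 2)ℏ ≈ 0.4495ℏ.
Σ m_l² = 10, so Σ(L_z)² = 10 ℏ².
For m_l = 1: cos θ = 1/√6, θ ≈ 65.91°.

|L|−L_z,max ≈ 0.4495ℏ; Σ(L_z)² = 10 ℏ²; θ(m_l=1) ≈ 65.91°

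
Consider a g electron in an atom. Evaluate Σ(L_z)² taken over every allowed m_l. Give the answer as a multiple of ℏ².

A g state has l = 4.
m_l ∈ {-4, -3, -2, -1, 0, 1, 2, 3, 4}.
Summing m² from −4 to 4: Σ m_l² = 60.

Σ(L_z)² = 60 ℏ²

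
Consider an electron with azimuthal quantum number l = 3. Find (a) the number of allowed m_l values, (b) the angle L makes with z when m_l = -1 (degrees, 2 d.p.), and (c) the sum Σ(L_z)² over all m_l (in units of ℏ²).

7 values; θ(m_l=-1) ≈ 106.78°; Σ(L_z)² = 28 ℏ²

There are 2l+1 = 7 values of m_l.
For m_l = -1: cos θ = -1/√12, θ ≈ 106.78°.
Σ m_l² = 28, so Σ(L_z)² = 28 ℏ².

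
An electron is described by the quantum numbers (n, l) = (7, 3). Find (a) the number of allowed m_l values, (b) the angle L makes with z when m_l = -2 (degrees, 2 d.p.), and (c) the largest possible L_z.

There are 2l+1 = 7 values of m_l.
For m_l = -2: cos θ = -2/√12, θ ≈ 125.26°.
L_z,max = lℏ = 3ℏ.

7 values; θ(m_l=-2) ≈ 125.26°; L_z,max = 3ℏ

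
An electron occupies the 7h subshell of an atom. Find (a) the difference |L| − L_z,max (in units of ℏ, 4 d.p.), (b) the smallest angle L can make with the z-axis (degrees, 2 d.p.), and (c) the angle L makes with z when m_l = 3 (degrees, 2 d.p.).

The 7h subshell has l = 5.
|L| − L_z,max = (√30 − 5)ℏ ≈ 0.4772ℏ.
cos θ_min = 5/√30, so θ_min ≈ 24.09°.
For m_l = 3: cos θ = 3/√30, θ ≈ 56.79°.

|L|−L_z,max ≈ 0.4772ℏ; θ_min ≈ 24.09°; θ(m_l=3) ≈ 56.79°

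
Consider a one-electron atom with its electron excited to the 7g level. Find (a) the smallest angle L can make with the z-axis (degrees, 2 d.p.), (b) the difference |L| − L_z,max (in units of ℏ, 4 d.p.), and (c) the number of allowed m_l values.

The 7g level has l = 4.
cos θ_min = 4/√20, so θ_min ≈ 26.57°.
|L| − L_z,max = (2√5 − 4)ℏ ≈ 0.4721ℏ.
There are 2l+1 = 9 values of m_l.

θ_min ≈ 26.57°; |L|−L_z,max ≈ 0.4721ℏ; 9 values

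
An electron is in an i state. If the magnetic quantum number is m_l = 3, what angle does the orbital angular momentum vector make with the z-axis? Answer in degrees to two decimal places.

θ ≈ 62.42°

An i state has l = 6.
|L| = √(l(l+1)) ℏ = √42 ℏ.
L_z = m_l ℏ = 3ℏ.
cos θ = L_z/|L| = 3/√42, so θ ≈ 62.42°.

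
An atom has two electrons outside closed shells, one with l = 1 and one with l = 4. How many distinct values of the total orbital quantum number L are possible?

The total orbital quantum number L ranges from |l₁ − l₂| to l₁ + l₂ in integer steps.
Allowed values: L = 3, 4, 5.
That is 3 values.

3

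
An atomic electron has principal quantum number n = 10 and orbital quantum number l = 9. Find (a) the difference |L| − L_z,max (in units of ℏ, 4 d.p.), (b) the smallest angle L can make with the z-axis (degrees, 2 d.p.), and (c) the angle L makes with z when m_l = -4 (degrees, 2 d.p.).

|L| − L_z,max = (3√10 − 9)ℏ ≈ 0.4868ℏ.
cos θ_min = 9/√90, so θ_min ≈ 18.43°.
For m_l = -4: cos θ = -4/√90, θ ≈ 114.94°.

|L|−L_z,max ≈ 0.4868ℏ; θ_min ≈ 18.43°; θ(m_l=-4) ≈ 114.94°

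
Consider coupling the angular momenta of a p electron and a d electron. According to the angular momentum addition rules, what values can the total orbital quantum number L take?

L runs from |1 − 2| = 1 to 1 + 2 = 3.
Allowed values: L = 1, 2, 3.

L = 1, 2, 3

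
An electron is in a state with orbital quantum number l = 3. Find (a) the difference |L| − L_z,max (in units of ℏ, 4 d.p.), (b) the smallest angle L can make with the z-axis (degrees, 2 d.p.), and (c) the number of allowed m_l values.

|L|−L_z,max ≈ 0.4641ℏ; θ_min ≈ 30.00°; 7 values

|L| − L_z,max = (2√3 − 3)ℏ ≈ 0.4641ℏ.
cos θ_min = 3/√12, so θ_min ≈ 30.00°.
There are 2l+1 = 7 values of m_l.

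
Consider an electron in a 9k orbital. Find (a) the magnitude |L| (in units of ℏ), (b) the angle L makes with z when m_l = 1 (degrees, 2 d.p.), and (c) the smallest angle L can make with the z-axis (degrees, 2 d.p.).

|L| = 2√14 ℏ ≈ 7.483ℏ; θ(m_l=1) ≈ 82.32°; θ_min ≈ 20.70°

9k means n = 9, l = 7.
|L| = ℏ√(7·8) = 2√14 ℏ ≈ 7.483ℏ.
For m_l = 1: cos θ = 1/√56, θ ≈ 82.32°.
cos θ_min = 7/√56, so θ_min ≈ 20.70°.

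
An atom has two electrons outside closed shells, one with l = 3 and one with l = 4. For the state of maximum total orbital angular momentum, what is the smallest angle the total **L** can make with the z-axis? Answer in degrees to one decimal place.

θ_min ≈ 20.7°

By the triangle rule, |l₁ − l₂| ≤ L ≤ l₁ + l₂.
Allowed values: L = 1, 2, 3, 4, 5, 6, 7.
The maximum is L = 7, with |L_tot| = ℏ√(7·8) = 2√14 ℏ.
The minimum angle with z is arccos(7/√56) ≈ 20.7°.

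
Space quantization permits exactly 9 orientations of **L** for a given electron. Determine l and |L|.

9 = 2l + 1, so l = (9−1)/2 = 4.
|L| = ℏ√(l(l+1)) = ℏ√(4·5) = 2√5 ℏ.

l = 4, |L| = 2√5 ℏ ≈ 4.472ℏ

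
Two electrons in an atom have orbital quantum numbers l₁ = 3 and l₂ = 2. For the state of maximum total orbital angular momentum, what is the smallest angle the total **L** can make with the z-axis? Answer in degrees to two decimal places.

θ_min ≈ 24.09°

By the triangle rule, |l₁ − l₂| ≤ L ≤ l₁ + l₂.
Allowed values: L = 1, 2, 3, 4, 5.
The maximum is L = 5, with |L_tot| = ℏ√(5·6) = √30 ℏ.
The minimum angle with z is arccos(5/√30) ≈ 24.09°.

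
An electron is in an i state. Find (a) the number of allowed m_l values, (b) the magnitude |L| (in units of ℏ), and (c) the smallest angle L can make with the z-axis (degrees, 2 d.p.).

For an i orbital, l = 6.
There are 2l+1 = 13 values of m_l.
|L| = ℏ√(6·7) = √42 ℏ ≈ 6.481ℏ.
cos θ_min = 6/√42, so θ_min ≈ 22.21°.

13 values; |L| = √42 ℏ ≈ 6.481ℏ; θ_min ≈ 22.21°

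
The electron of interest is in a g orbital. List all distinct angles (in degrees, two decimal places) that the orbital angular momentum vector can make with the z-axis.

A g state has l = 4.
|L| = ℏ√(l(l+1)) = 2√5 ℏ.
cos θ = m_l/√20 for each m_l ∈ {-4, -3, -2, -1, 0, 1, 2, 3, 4}.

θ ∈ {26.57°, 47.87°, 63.43°, 77.08°, 90.00°, 102.92°, 116.57°, 132.13°, 153.43°}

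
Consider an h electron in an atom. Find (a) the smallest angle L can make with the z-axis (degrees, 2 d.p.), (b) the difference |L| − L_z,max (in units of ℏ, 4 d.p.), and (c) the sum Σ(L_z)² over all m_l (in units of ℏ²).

θ_min ≈ 24.09°; |L|−L_z,max ≈ 0.4772ℏ; Σ(L_z)² = 110 ℏ²

An h state has l = 5.
cos θ_min = 5/√30, so θ_min ≈ 24.09°.
|L| − L_z,max = (√30 − 5)ℏ ≈ 0.4772ℏ.
Σ m_l² = 110, so Σ(L_z)² = 110 ℏ².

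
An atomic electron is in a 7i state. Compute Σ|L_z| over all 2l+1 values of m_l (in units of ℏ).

For 7i, l = 6.
m_l runs from −6 to 6, i.e. {-6, -5, -4, -3, -2, -1, 0, 1, 2, 3, 4, 5, 6}.
Σ|m_l| = 2(1+2+…+6) = 42.

Σ|L_z| = 42 ℏ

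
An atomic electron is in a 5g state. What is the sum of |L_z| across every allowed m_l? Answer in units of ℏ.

For 5g, l = 4.
m_l ∈ {-4, -3, -2, -1, 0, 1, 2, 3, 4}.
Σ|m_l| = l(l+1) = 20.

Σ|L_z| = 20 ℏ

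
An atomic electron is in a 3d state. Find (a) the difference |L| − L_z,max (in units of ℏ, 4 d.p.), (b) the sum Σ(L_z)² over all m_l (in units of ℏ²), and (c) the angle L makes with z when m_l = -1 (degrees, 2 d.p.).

The 3d subshell has l = 2.
|L| − L_z,max = (√6 − 2)ℏ ≈ 0.4495ℏ.
Σ m_l² = 10, so Σ(L_z)² = 10 ℏ².
For m_l = -1: cos θ = -1/√6, θ ≈ 114.09°.

|L|−L_z,max ≈ 0.4495ℏ; Σ(L_z)² = 10 ℏ²; θ(m_l=-1) ≈ 114.09°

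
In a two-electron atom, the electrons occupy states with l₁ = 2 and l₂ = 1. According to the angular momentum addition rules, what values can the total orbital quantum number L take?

L runs from |2 − 1| = 1 to 2 + 1 = 3.
So L can be 1, 2, 3.

L = 1, 2, 3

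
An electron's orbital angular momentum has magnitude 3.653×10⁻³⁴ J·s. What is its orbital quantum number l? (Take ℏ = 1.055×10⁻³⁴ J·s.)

l = 3

Dividing by ℏ: |L|/ℏ ≈ 3.463.
(|L|/ℏ)² = l(l+1) ≈ 11.99 ⇒ l = 3.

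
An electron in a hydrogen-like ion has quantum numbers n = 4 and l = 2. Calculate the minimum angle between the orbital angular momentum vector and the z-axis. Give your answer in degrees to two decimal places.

θ_min ≈ 35.26°

|L|² = l(l+1)ℏ² = 6ℏ², so |L| = √6 ℏ.
The smallest angle corresponds to the largest L_z, i.e. m_l = l = 2, giving L_z = 2ℏ.
cos θ_min = 2/√6, so θ_min ≈ 35.26°.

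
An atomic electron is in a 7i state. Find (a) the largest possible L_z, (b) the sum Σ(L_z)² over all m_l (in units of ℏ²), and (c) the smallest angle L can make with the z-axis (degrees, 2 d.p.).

L_z,max = 6ℏ; Σ(L_z)² = 182 ℏ²; θ_min ≈ 22.21°

For 7i, l = 6.
L_z,max = lℏ = 6ℏ.
Σ m_l² = 182, so Σ(L_z)² = 182 ℏ².
cos θ_min = 6/√42, so θ_min ≈ 22.21°.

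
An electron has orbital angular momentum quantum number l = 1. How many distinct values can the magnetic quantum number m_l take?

3

The number of m_l values is 2l + 1 = 2·1 + 1 = 3.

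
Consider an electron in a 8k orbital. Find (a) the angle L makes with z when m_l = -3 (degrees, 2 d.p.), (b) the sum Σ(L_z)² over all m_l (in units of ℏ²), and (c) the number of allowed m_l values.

The 8k subshell has l = 7.
For m_l = -3: cos θ = -3/√56, θ ≈ 113.63°.
Σ m_l² = 280, so Σ(L_z)² = 280 ℏ².
There are 2l+1 = 15 values of m_l.

θ(m_l=-3) ≈ 113.63°; Σ(L_z)² = 280 ℏ²; 15 values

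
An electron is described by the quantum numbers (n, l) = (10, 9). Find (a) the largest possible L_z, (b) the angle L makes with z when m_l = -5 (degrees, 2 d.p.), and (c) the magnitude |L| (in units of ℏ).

L_z,max = 9ℏ; θ(m_l=-5) ≈ 121.81°; |L| = 3√10 ℏ ≈ 9.487ℏ

L_z,max = lℏ = 9ℏ.
For m_l = -5: cos θ = -5/√90, θ ≈ 121.81°.
|L| = ℏ√(9·10) = 3√10 ℏ ≈ 9.487ℏ.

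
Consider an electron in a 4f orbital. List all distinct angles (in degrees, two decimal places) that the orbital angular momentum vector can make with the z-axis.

4f means n = 4, l = 3.
|L| = √(l(l+1)) ℏ = 2√3 ℏ.
cos θ = m_l/√12 for each m_l ∈ {-3, -2, -1, 0, 1, 2, 3}.

θ ∈ {30.00°, 54.74°, 73.22°, 90.00°, 106.78°, 125.26°, 150.00°}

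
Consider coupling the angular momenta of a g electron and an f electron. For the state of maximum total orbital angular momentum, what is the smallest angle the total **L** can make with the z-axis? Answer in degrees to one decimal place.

The total orbital quantum number L ranges from |l₁ − l₂| to l₁ + l₂ in integer steps.
Allowed values: L = 1, 2, 3, 4, 5, 6, 7.
The maximum is L = 7, with |L_tot| = ℏ√(7·8) = 2√14 ℏ.
The minimum angle with z is arccos(7/√56) ≈ 20.7°.

θ_min ≈ 20.7°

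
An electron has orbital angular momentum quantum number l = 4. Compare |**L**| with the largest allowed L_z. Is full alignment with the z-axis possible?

|L| = 2√5 ℏ ≈ 4.4721ℏ, while L_z,max = lℏ = 4ℏ.
Since |L| > L_z,max, the vector can never point exactly along z; the closest it comes is θ_min = arccos(4/√20) ≈ 26.6°.

No: L_z,max = 4ℏ < |L| = 2√5 ℏ ≈ 4.472ℏ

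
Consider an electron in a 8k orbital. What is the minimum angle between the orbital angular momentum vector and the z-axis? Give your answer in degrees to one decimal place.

θ_min ≈ 20.7°

For 8k, l = 7.
|L| = ℏ√(l(l+1)) = 2√14 ℏ.
The smallest angle corresponds to the largest L_z, i.e. m_l = l = 7, giving L_z = 7ℏ.
cos θ_min = 7/√56, so θ_min ≈ 20.7°.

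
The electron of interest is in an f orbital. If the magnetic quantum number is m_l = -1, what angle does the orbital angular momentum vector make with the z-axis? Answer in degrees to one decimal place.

For an f orbital, l = 3.
|L| = √(l(l+1)) ℏ = 2√3 ℏ.
L_z = m_l ℏ = −1ℏ.
cos θ = L_z/|L| = -1/√12, so θ ≈ 106.8°.

θ ≈ 106.8°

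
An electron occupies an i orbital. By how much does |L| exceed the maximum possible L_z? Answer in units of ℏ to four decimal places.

|L| − L_z,max ≈ 0.4807ℏ

For an i orbital, l = 6.
|L| = √42 ℏ ≈ 6.4807ℏ, while L_z,max = lℏ = 6ℏ.
The difference is (√42 − 6)ℏ ≈ 0.4807ℏ.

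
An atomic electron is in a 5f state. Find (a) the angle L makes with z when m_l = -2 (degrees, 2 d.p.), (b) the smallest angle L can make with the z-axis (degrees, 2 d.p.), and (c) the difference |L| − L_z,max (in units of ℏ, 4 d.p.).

For 5f, l = 3.
For m_l = -2: cos θ = -2/√12, θ ≈ 125.26°.
cos θ_min = 3/√12, so θ_min ≈ 30.00°.
|L| − L_z,max = (2√3 − 3)ℏ ≈ 0.4641ℏ.

θ(m_l=-2) ≈ 125.26°; θ_min ≈ 30.00°; |L|−L_z,max ≈ 0.4641ℏ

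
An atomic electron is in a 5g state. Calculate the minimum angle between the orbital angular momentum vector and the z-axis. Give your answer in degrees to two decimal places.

For 5g, l = 4.
|L| = ℏ√(l(l+1)) = 2√5 ℏ.
The smallest angle corresponds to the largest L_z, i.e. m_l = l = 4, giving L_z = 4ℏ.
cos θ_min = 4/√20, so θ_min ≈ 26.57°.

θ_min ≈ 26.57°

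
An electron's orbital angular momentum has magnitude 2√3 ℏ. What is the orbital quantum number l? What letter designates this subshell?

(|L|/ℏ)² = l(l+1) = 12.
The positive root is l = 3.

l = 3 (f orbital)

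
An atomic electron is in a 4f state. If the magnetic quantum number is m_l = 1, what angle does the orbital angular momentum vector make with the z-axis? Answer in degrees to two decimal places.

θ ≈ 73.22°

For 4f, l = 3.
|L| = √(l(l+1)) ℏ = 2√3 ℏ.
L_z = m_l ℏ = 1ℏ.
cos θ = L_z/|L| = 1/√12, so θ ≈ 73.22°.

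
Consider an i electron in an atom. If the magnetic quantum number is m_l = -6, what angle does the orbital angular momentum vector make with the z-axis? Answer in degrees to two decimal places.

θ ≈ 157.79°

An i state has l = 6.
|L| = ℏ√(l(l+1)) = √42 ℏ.
L_z = m_l ℏ = −6ℏ.
cos θ = L_z/|L| = -6/√42, so θ ≈ 157.79°.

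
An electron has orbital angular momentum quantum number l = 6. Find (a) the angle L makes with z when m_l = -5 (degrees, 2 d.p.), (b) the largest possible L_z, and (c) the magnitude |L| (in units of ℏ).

θ(m_l=-5) ≈ 140.49°; L_z,max = 6ℏ; |L| = √42 ℏ ≈ 6.481ℏ

For m_l = -5: cos θ = -5/√42, θ ≈ 140.49°.
L_z,max = lℏ = 6ℏ.
|L| = ℏ√(6·7) = √42 ℏ ≈ 6.481ℏ.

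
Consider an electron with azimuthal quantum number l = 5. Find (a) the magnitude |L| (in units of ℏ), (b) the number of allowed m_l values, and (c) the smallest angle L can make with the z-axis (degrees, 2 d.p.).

|L| = √30 ℏ ≈ 5.477ℏ; 11 values; θ_min ≈ 24.09°

|L| = ℏ√(5·6) = √30 ℏ ≈ 5.477ℏ.
There are 2l+1 = 11 values of m_l.
cos θ_min = 5/√30, so θ_min ≈ 24.09°.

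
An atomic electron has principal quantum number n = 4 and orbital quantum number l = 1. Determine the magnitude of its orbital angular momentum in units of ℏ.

|L| = ℏ√(l(l+1)) = ℏ√(1·2) = √2 ℏ

|L| = √2 ℏ ≈ 1.414ℏ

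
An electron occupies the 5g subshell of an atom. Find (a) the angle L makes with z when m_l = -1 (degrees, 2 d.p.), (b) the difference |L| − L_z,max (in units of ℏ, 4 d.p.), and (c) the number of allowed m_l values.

θ(m_l=-1) ≈ 102.92°; |L|−L_z,max ≈ 0.4721ℏ; 9 values

5g means n = 5, l = 4.
For m_l = -1: cos θ = -1/√20, θ ≈ 102.92°.
|L| − L_z,max = (2√5 − 4)ℏ ≈ 0.4721ℏ.
There are 2l+1 = 9 values of m_l.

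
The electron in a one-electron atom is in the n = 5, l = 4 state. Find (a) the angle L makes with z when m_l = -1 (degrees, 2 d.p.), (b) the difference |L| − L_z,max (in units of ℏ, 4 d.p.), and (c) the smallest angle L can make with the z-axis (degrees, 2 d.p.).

For m_l = -1: cos θ = -1/√20, θ ≈ 102.92°.
|L| − L_z,max = (2√5 − 4)ℏ ≈ 0.4721ℏ.
cos θ_min = 4/√20, so θ_min ≈ 26.57°.

θ(m_l=-1) ≈ 102.92°; |L|−L_z,max ≈ 0.4721ℏ; θ_min ≈ 26.57°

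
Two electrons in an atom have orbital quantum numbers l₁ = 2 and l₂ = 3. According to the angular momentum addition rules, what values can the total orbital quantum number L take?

L = 1, 2, 3, 4, 5

By the triangle rule, |l₁ − l₂| ≤ L ≤ l₁ + l₂.
Allowed values: L = 1, 2, 3, 4, 5.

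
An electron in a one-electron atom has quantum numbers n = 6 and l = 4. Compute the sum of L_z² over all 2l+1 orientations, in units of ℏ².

Σ(L_z)² = 60 ℏ²

The allowed m_l values are -4, -3, -2, -1, 0, 1, 2, 3, 4.
Summing m² from −4 to 4: Σ m_l² = 60.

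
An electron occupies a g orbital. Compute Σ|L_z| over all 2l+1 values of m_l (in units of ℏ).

A g state has l = 4.
m_l runs from −4 to 4, i.e. {-4, -3, -2, -1, 0, 1, 2, 3, 4}.
Σ|m_l| = 2(1+2+…+4) = 20.

Σ|L_z| = 20 ℏ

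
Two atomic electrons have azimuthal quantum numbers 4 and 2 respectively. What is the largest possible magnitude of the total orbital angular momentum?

Angular momentum addition gives L = |l₁ − l₂|, …, l₁ + l₂.
So L can be 2, 3, 4, 5, 6.
The largest magnitude corresponds to L = 6: |L_tot| = ℏ√(6·7) = √42 ℏ.

|L_tot|_max = √42 ℏ ≈ 6.481ℏ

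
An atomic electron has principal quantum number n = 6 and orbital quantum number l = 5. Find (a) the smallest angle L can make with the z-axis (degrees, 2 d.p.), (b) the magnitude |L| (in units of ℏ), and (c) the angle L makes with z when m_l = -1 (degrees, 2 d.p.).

θ_min ≈ 24.09°; |L| = √30 ℏ ≈ 5.477ℏ; θ(m_l=-1) ≈ 100.52°

cos θ_min = 5/√30, so θ_min ≈ 24.09°.
|L| = ℏ√(5·6) = √30 ℏ ≈ 5.477ℏ.
For m_l = -1: cos θ = -1/√30, θ ≈ 100.52°.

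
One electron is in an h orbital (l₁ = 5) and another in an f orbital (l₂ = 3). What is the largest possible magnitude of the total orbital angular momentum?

Angular momentum addition gives L = |l₁ − l₂|, …, l₁ + l₂.
L ∈ {2, 3, 4, 5, 6, 7, 8}.
The largest magnitude corresponds to L = 8: |L_tot| = ℏ√(8·9) = 6√2 ℏ.

|L_tot|_max = 6√2 ℏ ≈ 8.485ℏ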